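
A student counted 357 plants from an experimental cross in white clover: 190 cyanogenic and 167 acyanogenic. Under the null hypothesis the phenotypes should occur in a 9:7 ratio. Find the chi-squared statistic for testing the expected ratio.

1.331

The 9:7 ratio has 16 parts, so with N = 357 the expected counts are:
  cyanogenic: 357 × 9/16 = 200.8125
  acyanogenic: 357 × 7/16 = 156.1875
χ² = Σ (O − E)² / E
  cyanogenic: (190 − 200.8125)² / 200.8125 = 0.5822
  acyanogenic: (167 − 156.1875)² / 156.1875 = 0.7485
χ² = 0.5822 + 0.7485 = 1.3307 ≈ 1.331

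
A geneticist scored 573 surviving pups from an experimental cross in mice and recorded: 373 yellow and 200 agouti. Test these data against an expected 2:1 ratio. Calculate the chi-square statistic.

0.636

Expected counts for N = 573 under a 2:1 ratio (total parts = 3):
  yellow: 573 × 2/3 = 382
  agouti: 573 × 1/3 = 191
χ² = Σ (O − E)² / E
  yellow: (373 − 382)² / 382 = 0.2120
  agouti: (200 − 191)² / 191 = 0.4241
χ² = 0.2120 + 0.4241 = 0.6361 ≈ 0.636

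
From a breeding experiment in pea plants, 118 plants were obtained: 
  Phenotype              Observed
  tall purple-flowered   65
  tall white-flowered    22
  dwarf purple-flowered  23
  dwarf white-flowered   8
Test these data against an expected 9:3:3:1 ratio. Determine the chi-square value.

Total ratio parts = 16. Expected numbers out of 118:
  tall purple-flowered: 118 × 9/16 = 66.375
  tall white-flowered: 118 × 3/16 = 22.125
  dwarf purple-flowered: 118 × 3/16 = 22.125
  dwarf white-flowered: 118 × 1/16 = 7.375
χ² = Σ (O − E)² / E
  tall purple-flowered: (65 − 66.375)² / 66.375 = 0.0285
  tall white-flowered: (22 − 22.125)² / 22.125 = 0.0007
  dwarf purple-flowered: (23 − 22.125)² / 22.125 = 0.0346
  dwarf white-flowered: (8 − 7.375)² / 7.375 = 0.0530
χ² = 0.0285 + 0.0007 + 0.0346 + 0.0530 = 0.1168 ≈ 0.117

0.117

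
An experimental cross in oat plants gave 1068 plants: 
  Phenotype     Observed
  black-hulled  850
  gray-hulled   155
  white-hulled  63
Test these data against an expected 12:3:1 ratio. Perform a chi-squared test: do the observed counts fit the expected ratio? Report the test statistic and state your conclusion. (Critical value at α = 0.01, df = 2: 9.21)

13.433; not consistent

Under the 12:3:1 hypothesis (Σ ratio = 16, N = 1068):
  black-hulled: 1068 × 12/16 = 801
  gray-hulled: 1068 × 3/16 = 200.25
  white-hulled: 1068 × 1/16 = 66.75
χ² = Σ (O − E)² / E
  black-hulled: (850 − 801)² / 801 = 2.9975
  gray-hulled: (155 − 200.25)² / 200.25 = 10.2250
  white-hulled: (63 − 66.75)² / 66.75 = 0.2107
χ² = 2.9975 + 10.2250 + 0.2107 = 13.4332 ≈ 13.433
Degrees of freedom = 3 − 1 = 2; critical value at α = 0.01 is 9.21.
Since 13.433 > 9.21, we reject the null hypothesis — the data do not fit the 12:3:1 ratio.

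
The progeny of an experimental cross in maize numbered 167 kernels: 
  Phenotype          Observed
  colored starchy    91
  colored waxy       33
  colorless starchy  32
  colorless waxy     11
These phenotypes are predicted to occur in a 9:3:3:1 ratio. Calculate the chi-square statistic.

Total ratio parts = 16. Expected numbers out of 167:
  colored starchy: 167 × 9/16 = 93.9375
  colored waxy: 167 × 3/16 = 31.3125
  colorless starchy: 167 × 3/16 = 31.3125
  colorless waxy: 167 × 1/16 = 10.4375
χ² = Σ (O − E)² / E
  colored starchy: (91 − 93.9375)² / 93.9375 = 0.0919
  colored waxy: (33 − 31.3125)² / 31.3125 = 0.0909
  colorless starchy: (32 − 31.3125)² / 31.3125 = 0.0151
  colorless waxy: (11 − 10.4375)² / 10.4375 = 0.0303
χ² = 0.0919 + 0.0909 + 0.0151 + 0.0303 = 0.2282 ≈ 0.228

0.228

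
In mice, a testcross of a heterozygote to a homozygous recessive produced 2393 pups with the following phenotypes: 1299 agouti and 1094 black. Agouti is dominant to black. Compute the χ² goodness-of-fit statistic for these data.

17.562

A testcross of a heterozygote (Aa × aa) gives a 1:1 phenotypic ratio.
Under the 1:1 hypothesis (Σ ratio = 2, N = 2393):
  agouti: 2393 × 1/2 = 1196.5
  black: 2393 × 1/2 = 1196.5
χ² = Σ (O − E)² / E
  agouti: (1299 − 1196.5)² / 1196.5 = 8.7808
  black: (1094 − 1196.5)² / 1196.5 = 8.7808
χ² = 8.7808 + 8.7808 = 17.5616 ≈ 17.562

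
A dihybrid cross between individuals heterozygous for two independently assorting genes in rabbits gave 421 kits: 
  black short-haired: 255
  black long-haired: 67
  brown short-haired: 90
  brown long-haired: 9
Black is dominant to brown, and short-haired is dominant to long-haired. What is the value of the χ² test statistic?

A dihybrid F₂ with independent assortment and complete dominance at both loci gives a 9:3:3:1 phenotypic ratio.
Expected counts for N = 421 under a 9:3:3:1 ratio (total parts = 16):
  black short-haired: 421 × 9/16 = 236.8125
  black long-haired: 421 × 3/16 = 78.9375
  brown short-haired: 421 × 3/16 = 78.9375
  brown long-haired: 421 × 1/16 = 26.3125
χ² = Σ (O − E)² / E
  black short-haired: (255 − 236.8125)² / 236.8125 = 1.3968
  black long-haired: (67 − 78.9375)² / 78.9375 = 1.8053
  brown short-haired: (90 − 78.9375)² / 78.9375 = 1.5503
  brown long-haired: (9 − 26.3125)² / 26.3125 = 11.3909
χ² = 1.3968 + 1.8053 + 1.5503 + 11.3909 = 16.1433 ≈ 16.143

16.143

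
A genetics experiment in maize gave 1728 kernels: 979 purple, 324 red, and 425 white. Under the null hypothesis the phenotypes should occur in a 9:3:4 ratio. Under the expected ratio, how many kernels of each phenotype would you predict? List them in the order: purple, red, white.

Total ratio parts = 16. Expected numbers out of 1728:
  purple: 1728 × 9/16 = 972
  red: 1728 × 3/16 = 324
  white: 1728 × 4/16 = 432

972, 324, 432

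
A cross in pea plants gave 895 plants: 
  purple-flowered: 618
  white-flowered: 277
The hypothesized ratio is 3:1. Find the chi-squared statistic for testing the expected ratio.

Total ratio parts = 4. Expected numbers out of 895:
  purple-flowered: 895 × 3/4 = 671.25
  white-flowered: 895 × 1/4 = 223.75
χ² = Σ (O − E)² / E
  purple-flowered: (618 − 671.25)² / 671.25 = 4.2243
  white-flowered: (277 − 223.75)² / 223.75 = 12.6729
χ² = 4.2243 + 12.6729 = 16.8972 ≈ 16.897

16.897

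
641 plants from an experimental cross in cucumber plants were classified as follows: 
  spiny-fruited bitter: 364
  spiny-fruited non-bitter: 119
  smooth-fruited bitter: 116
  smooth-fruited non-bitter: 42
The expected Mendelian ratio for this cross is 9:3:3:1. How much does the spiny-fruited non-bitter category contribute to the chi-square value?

Under the 9:3:3:1 hypothesis (Σ ratio = 16, N = 641):
  spiny-fruited bitter: 641 × 9/16 = 360.5625
  spiny-fruited non-bitter: 641 × 3/16 = 120.1875
  smooth-fruited bitter: 641 × 3/16 = 120.1875
  smooth-fruited non-bitter: 641 × 1/16 = 40.0625
Contribution of spiny-fruited non-bitter: (119 − 120.1875)² / 120.1875 = 0.0117

0.012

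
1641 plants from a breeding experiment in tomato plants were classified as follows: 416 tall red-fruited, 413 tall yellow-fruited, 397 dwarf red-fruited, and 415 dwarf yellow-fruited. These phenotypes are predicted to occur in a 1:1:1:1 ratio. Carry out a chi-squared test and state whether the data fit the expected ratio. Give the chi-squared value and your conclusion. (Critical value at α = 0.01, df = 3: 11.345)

0.582; consistent

Expected counts for N = 1641 under a 1:1:1:1 ratio (total parts = 4):
  tall red-fruited: 1641 × 1/4 = 410.25
  tall yellow-fruited: 1641 × 1/4 = 410.25
  dwarf red-fruited: 1641 × 1/4 = 410.25
  dwarf yellow-fruited: 1641 × 1/4 = 410.25
χ² = Σ (O − E)² / E
  tall red-fruited: (416 − 410.25)² / 410.25 = 0.0806
  tall yellow-fruited: (413 − 410.25)² / 410.25 = 0.0184
  dwarf red-fruited: (397 − 410.25)² / 410.25 = 0.4279
  dwarf yellow-fruited: (415 − 410.25)² / 410.25 = 0.0550
χ² = 0.0806 + 0.0184 + 0.4279 + 0.0550 = 0.5819 ≈ 0.582
Degrees of freedom = 4 − 1 = 3; critical value at α = 0.01 is 11.345.
Since 0.582 < 11.345, we fail to reject the null hypothesis — the data are consistent with the 1:1:1:1 ratio.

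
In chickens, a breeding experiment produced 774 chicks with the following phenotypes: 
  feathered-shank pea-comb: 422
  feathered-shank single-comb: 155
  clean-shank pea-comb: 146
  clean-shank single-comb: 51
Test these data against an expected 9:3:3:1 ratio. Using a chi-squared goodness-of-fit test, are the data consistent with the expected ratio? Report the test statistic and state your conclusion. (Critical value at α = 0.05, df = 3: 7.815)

1.231; consistent

Under the 9:3:3:1 hypothesis (Σ ratio = 16, N = 774):
  feathered-shank pea-comb: 774 × 9/16 = 435.375
  feathered-shank single-comb: 774 × 3/16 = 145.125
  clean-shank pea-comb: 774 × 3/16 = 145.125
  clean-shank single-comb: 774 × 1/16 = 48.375
χ² = Σ (O − E)² / E
  feathered-shank pea-comb: (422 − 435.375)² / 435.375 = 0.4109
  feathered-shank single-comb: (155 − 145.125)² / 145.125 = 0.6719
  clean-shank pea-comb: (146 − 145.125)² / 145.125 = 0.0053
  clean-shank single-comb: (51 − 48.375)² / 48.375 = 0.1424
χ² = 0.4109 + 0.6719 + 0.0053 + 0.1424 = 1.2305 ≈ 1.231
Degrees of freedom = 4 − 1 = 3; critical value at α = 0.05 is 7.815.
Since 1.231 < 7.815, we fail to reject the null hypothesis — the data are consistent with the 9:3:3:1 ratio.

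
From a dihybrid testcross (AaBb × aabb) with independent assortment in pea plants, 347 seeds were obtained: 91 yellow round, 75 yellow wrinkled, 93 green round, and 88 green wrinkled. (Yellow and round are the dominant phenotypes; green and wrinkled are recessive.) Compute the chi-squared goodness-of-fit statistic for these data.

A dihybrid testcross with independent assortment gives a 1:1:1:1 ratio.
Under the 1:1:1:1 hypothesis (Σ ratio = 4, N = 347):
  yellow round: 347 × 1/4 = 86.75
  yellow wrinkled: 347 × 1/4 = 86.75
  green round: 347 × 1/4 = 86.75
  green wrinkled: 347 × 1/4 = 86.75
χ² = Σ (O − E)² / E
  yellow round: (91 − 86.75)² / 86.75 = 0.2082
  yellow wrinkled: (75 − 86.75)² / 86.75 = 1.5915
  green round: (93 − 86.75)² / 86.75 = 0.4503
  green wrinkled: (88 − 86.75)² / 86.75 = 0.0180
χ² = 0.2082 + 1.5915 + 0.4503 + 0.0180 = 2.268

2.268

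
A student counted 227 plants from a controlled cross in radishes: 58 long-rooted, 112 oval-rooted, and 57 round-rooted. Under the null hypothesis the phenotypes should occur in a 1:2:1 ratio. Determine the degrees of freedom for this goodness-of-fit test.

A goodness-of-fit test with 3 phenotype classes has df = 3 − 1 = 2.

2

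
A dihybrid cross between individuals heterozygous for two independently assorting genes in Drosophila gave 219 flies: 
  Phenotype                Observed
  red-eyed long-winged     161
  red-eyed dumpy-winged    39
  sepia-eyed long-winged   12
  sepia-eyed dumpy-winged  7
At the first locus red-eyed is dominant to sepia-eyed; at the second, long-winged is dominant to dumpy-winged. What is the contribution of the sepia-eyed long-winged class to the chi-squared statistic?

20.569

A dihybrid F₂ with independent assortment and complete dominance at both loci gives a 9:3:3:1 phenotypic ratio.
The 9:3:3:1 ratio has 16 parts, so with N = 219 the expected counts are:
  red-eyed long-winged: 219 × 9/16 = 123.1875
  red-eyed dumpy-winged: 219 × 3/16 = 41.0625
  sepia-eyed long-winged: 219 × 3/16 = 41.0625
  sepia-eyed dumpy-winged: 219 × 1/16 = 13.6875
Contribution of sepia-eyed long-winged: (12 − 41.0625)² / 41.0625 = 20.5693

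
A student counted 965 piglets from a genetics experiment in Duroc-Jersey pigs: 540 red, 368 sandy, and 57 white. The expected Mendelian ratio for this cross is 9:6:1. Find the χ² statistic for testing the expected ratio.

Under the 9:6:1 hypothesis (Σ ratio = 16, N = 965):
  red: 965 × 9/16 = 542.8125
  sandy: 965 × 6/16 = 361.875
  white: 965 × 1/16 = 60.3125
χ² = Σ (O − E)² / E
  red: (540 − 542.8125)² / 542.8125 = 0.0146
  sandy: (368 − 361.875)² / 361.875 = 0.1037
  white: (57 − 60.3125)² / 60.3125 = 0.1819
χ² = 0.0146 + 0.1037 + 0.1819 = 0.3002 ≈ 0.300

0.300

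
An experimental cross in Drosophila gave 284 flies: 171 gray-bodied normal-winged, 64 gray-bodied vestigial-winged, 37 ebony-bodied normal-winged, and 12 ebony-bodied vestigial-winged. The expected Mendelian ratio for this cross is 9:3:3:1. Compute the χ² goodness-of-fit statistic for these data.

9.784

Total ratio parts = 16. Expected numbers out of 284:
  gray-bodied normal-winged: 284 × 9/16 = 159.75
  gray-bodied vestigial-winged: 284 × 3/16 = 53.25
  ebony-bodied normal-winged: 284 × 3/16 = 53.25
  ebony-bodied vestigial-winged: 284 × 1/16 = 17.75
χ² = Σ (O − E)² / E
  gray-bodied normal-winged: (171 − 159.75)² / 159.75 = 0.7923
  gray-bodied vestigial-winged: (64 − 53.25)² / 53.25 = 2.1702
  ebony-bodied normal-winged: (37 − 53.25)² / 53.25 = 4.9589
  ebony-bodied vestigial-winged: (12 − 17.75)² / 17.75 = 1.8627
χ² = 0.7923 + 2.1702 + 4.9589 + 1.8627 = 9.7841 ≈ 9.784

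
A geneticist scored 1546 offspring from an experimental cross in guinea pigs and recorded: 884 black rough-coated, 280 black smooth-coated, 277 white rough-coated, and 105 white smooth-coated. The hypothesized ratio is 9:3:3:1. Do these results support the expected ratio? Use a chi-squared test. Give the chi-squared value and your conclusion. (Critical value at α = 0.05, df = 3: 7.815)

Under the 9:3:3:1 hypothesis (Σ ratio = 16, N = 1546):
  black rough-coated: 1546 × 9/16 = 869.625
  black smooth-coated: 1546 × 3/16 = 289.875
  white rough-coated: 1546 × 3/16 = 289.875
  white smooth-coated: 1546 × 1/16 = 96.625
χ² = Σ (O − E)² / E
  black rough-coated: (884 − 869.625)² / 869.625 = 0.2376
  black smooth-coated: (280 − 289.875)² / 289.875 = 0.3364
  white rough-coated: (277 − 289.875)² / 289.875 = 0.5719
  white smooth-coated: (105 − 96.625)² / 96.625 = 0.7259
χ² = 0.2376 + 0.3364 + 0.5719 + 0.7259 = 1.8718 ≈ 1.872
Degrees of freedom = 4 − 1 = 3; critical value at α = 0.05 is 7.815.
Since 1.872 < 7.815, we fail to reject the null hypothesis — the data are consistent with the 9:3:3:1 ratio.

1.872; consistent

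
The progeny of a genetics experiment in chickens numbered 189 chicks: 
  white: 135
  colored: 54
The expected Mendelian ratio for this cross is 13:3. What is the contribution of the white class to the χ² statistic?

Total ratio parts = 16. Expected numbers out of 189:
  white: 189 × 13/16 = 153.5625
  colored: 189 × 3/16 = 35.4375
Contribution of white: (135 − 153.5625)² / 153.5625 = 2.2438

2.244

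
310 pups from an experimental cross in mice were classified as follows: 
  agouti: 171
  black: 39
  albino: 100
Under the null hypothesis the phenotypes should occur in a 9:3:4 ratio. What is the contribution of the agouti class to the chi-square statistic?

0.065

Expected counts for N = 310 under a 9:3:4 ratio (total parts = 16):
  agouti: 310 × 9/16 = 174.375
  black: 310 × 3/16 = 58.125
  albino: 310 × 4/16 = 77.5
Contribution of agouti: (171 − 174.375)² / 174.375 = 0.0653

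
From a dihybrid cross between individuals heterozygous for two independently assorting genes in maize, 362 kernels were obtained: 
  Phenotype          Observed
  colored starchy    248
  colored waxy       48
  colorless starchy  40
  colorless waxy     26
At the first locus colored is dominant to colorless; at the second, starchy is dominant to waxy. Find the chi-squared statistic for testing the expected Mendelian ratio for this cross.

27.441

A dihybrid F₂ with independent assortment and complete dominance at both loci gives a 9:3:3:1 phenotypic ratio.
The 9:3:3:1 ratio has 16 parts, so with N = 362 the expected counts are:
  colored starchy: 362 × 9/16 = 203.625
  colored waxy: 362 × 3/16 = 67.875
  colorless starchy: 362 × 3/16 = 67.875
  colorless waxy: 362 × 1/16 = 22.625
χ² = Σ (O − E)² / E
  colored starchy: (248 − 203.625)² / 203.625 = 9.6704
  colored waxy: (48 − 67.875)² / 67.875 = 5.8198
  colorless starchy: (40 − 67.875)² / 67.875 = 11.4477
  colorless waxy: (26 − 22.625)² / 22.625 = 0.5035
χ² = 9.6704 + 5.8198 + 11.4477 + 0.5035 = 27.4414 ≈ 27.441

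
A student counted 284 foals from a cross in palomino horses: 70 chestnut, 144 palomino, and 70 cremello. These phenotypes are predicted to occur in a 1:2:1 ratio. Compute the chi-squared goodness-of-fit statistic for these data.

Total ratio parts = 4. Expected numbers out of 284:
  chestnut: 284 × 1/4 = 71
  palomino: 284 × 2/4 = 142
  cremello: 284 × 1/4 = 71
χ² = Σ (O − E)² / E
  chestnut: (70 − 71)² / 71 = 0.0141
  palomino: (144 − 142)² / 142 = 0.0282
  cremello: (70 − 71)² / 71 = 0.0141
χ² = 0.0141 + 0.0282 + 0.0141 = 0.0564 ≈ 0.056

0.056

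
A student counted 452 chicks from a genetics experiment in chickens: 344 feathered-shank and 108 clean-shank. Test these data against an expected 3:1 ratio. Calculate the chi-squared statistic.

The 3:1 ratio has 4 parts, so with N = 452 the expected counts are:
  feathered-shank: 452 × 3/4 = 339
  clean-shank: 452 × 1/4 = 113
χ² = Σ (O − E)² / E
  feathered-shank: (344 − 339)² / 339 = 0.0737
  clean-shank: (108 − 113)² / 113 = 0.2212
χ² = 0.0737 + 0.2212 = 0.2949 ≈ 0.295

0.295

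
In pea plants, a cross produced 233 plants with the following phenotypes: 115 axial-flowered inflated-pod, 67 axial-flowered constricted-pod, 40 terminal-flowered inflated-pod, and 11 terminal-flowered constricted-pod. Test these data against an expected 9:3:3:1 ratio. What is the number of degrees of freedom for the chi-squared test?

A goodness-of-fit test with 4 phenotype classes has df = 4 − 1 = 3.

3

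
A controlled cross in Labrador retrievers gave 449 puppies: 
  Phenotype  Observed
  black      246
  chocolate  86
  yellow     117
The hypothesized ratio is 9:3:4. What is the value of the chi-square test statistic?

0.411

Total ratio parts = 16. Expected numbers out of 449:
  black: 449 × 9/16 = 252.5625
  chocolate: 449 × 3/16 = 84.1875
  yellow: 449 × 4/16 = 112.25
χ² = Σ (O − E)² / E
  black: (246 − 252.5625)² / 252.5625 = 0.1705
  chocolate: (86 − 84.1875)² / 84.1875 = 0.0390
  yellow: (117 − 112.25)² / 112.25 = 0.2010
χ² = 0.1705 + 0.0390 + 0.2010 = 0.4105 ≈ 0.411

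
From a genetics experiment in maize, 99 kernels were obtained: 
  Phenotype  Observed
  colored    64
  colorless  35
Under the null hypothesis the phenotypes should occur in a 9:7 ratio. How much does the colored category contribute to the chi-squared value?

The 9:7 ratio has 16 parts, so with N = 99 the expected counts are:
  colored: 99 × 9/16 = 55.6875
  colorless: 99 × 7/16 = 43.3125
Contribution of colored: (64 − 55.6875)² / 55.6875 = 1.2408

1.241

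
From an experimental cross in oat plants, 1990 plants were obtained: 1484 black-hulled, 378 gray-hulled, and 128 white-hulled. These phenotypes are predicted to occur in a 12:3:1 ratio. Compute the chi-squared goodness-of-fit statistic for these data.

0.218

Expected counts for N = 1990 under a 12:3:1 ratio (total parts = 16):
  black-hulled: 1990 × 12/16 = 1492.5
  gray-hulled: 1990 × 3/16 = 373.125
  white-hulled: 1990 × 1/16 = 124.375
χ² = Σ (O − E)² / E
  black-hulled: (1484 − 1492.5)² / 1492.5 = 0.0484
  gray-hulled: (378 − 373.125)² / 373.125 = 0.0637
  white-hulled: (128 − 124.375)² / 124.375 = 0.1057
χ² = 0.0484 + 0.0637 + 0.1057 = 0.2178 ≈ 0.218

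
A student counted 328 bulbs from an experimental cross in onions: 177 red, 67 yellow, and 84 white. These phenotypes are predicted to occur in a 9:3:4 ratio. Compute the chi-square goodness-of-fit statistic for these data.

0.846

Under the 9:3:4 hypothesis (Σ ratio = 16, N = 328):
  red: 328 × 9/16 = 184.5
  yellow: 328 × 3/16 = 61.5
  white: 328 × 4/16 = 82
χ² = Σ (O − E)² / E
  red: (177 − 184.5)² / 184.5 = 0.3049
  yellow: (67 − 61.5)² / 61.5 = 0.4919
  white: (84 − 82)² / 82 = 0.0488
χ² = 0.3049 + 0.4919 + 0.0488 = 0.8456 ≈ 0.846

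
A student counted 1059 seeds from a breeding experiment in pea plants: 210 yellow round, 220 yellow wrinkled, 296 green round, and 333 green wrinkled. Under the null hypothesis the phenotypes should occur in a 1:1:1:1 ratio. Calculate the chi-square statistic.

40.169

Expected counts for N = 1059 under a 1:1:1:1 ratio (total parts = 4):
  yellow round: 1059 × 1/4 = 264.75
  yellow wrinkled: 1059 × 1/4 = 264.75
  green round: 1059 × 1/4 = 264.75
  green wrinkled: 1059 × 1/4 = 264.75
χ² = Σ (O − E)² / E
  yellow round: (210 − 264.75)² / 264.75 = 11.3222
  yellow wrinkled: (220 − 264.75)² / 264.75 = 7.5640
  green round: (296 − 264.75)² / 264.75 = 3.6886
  green wrinkled: (333 − 264.75)² / 264.75 = 17.5942
χ² = 11.3222 + 7.5640 + 3.6886 + 17.5942 = 40.169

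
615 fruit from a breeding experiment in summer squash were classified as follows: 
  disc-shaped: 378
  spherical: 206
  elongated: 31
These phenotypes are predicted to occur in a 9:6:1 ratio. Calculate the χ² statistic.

Under the 9:6:1 hypothesis (Σ ratio = 16, N = 615):
  disc-shaped: 615 × 9/16 = 345.9375
  spherical: 615 × 6/16 = 230.625
  elongated: 615 × 1/16 = 38.4375
χ² = Σ (O − E)² / E
  disc-shaped: (378 − 345.9375)² / 345.9375 = 2.9716
  spherical: (206 − 230.625)² / 230.625 = 2.6293
  elongated: (31 − 38.4375)² / 38.4375 = 1.4391
χ² = 2.9716 + 2.6293 + 1.4391 = 7.040

7.040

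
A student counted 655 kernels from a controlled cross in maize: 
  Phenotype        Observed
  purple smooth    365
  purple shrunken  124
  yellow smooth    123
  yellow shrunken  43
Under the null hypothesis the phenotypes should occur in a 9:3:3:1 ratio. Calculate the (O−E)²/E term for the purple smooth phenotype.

0.032

Expected counts for N = 655 under a 9:3:3:1 ratio (total parts = 16):
  purple smooth: 655 × 9/16 = 368.4375
  purple shrunken: 655 × 3/16 = 122.8125
  yellow smooth: 655 × 3/16 = 122.8125
  yellow shrunken: 655 × 1/16 = 40.9375
Contribution of purple smooth: (365 − 368.4375)² / 368.4375 = 0.0321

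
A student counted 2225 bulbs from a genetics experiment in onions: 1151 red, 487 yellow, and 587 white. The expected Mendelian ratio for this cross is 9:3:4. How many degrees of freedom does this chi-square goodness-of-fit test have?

A goodness-of-fit test with 3 phenotype classes has df = 3 − 1 = 2.

2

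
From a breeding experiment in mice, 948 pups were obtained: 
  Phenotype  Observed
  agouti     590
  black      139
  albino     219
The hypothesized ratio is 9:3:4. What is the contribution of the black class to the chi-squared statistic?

8.448

The 9:3:4 ratio has 16 parts, so with N = 948 the expected counts are:
  agouti: 948 × 9/16 = 533.25
  black: 948 × 3/16 = 177.75
  albino: 948 × 4/16 = 237
Contribution of black: (139 − 177.75)² / 177.75 = 8.4476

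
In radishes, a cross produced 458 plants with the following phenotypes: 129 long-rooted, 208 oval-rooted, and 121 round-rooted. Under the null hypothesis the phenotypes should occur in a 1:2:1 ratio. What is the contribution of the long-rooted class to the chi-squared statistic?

The 1:2:1 ratio has 4 parts, so with N = 458 the expected counts are:
  long-rooted: 458 × 1/4 = 114.5
  oval-rooted: 458 × 2/4 = 229
  round-rooted: 458 × 1/4 = 114.5
Contribution of long-rooted: (129 − 114.5)² / 114.5 = 1.8362

1.836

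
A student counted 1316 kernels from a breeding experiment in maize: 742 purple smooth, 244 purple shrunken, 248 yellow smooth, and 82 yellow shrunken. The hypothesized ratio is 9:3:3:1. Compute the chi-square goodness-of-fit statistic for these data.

The 9:3:3:1 ratio has 16 parts, so with N = 1316 the expected counts are:
  purple smooth: 1316 × 9/16 = 740.25
  purple shrunken: 1316 × 3/16 = 246.75
  yellow smooth: 1316 × 3/16 = 246.75
  yellow shrunken: 1316 × 1/16 = 82.25
χ² = Σ (O − E)² / E
  purple smooth: (742 − 740.25)² / 740.25 = 0.0041
  purple shrunken: (244 − 246.75)² / 246.75 = 0.0306
  yellow smooth: (248 − 246.75)² / 246.75 = 0.0063
  yellow shrunken: (82 − 82.25)² / 82.25 = 0.0008
χ² = 0.0041 + 0.0306 + 0.0063 + 0.0008 = 0.0418 ≈ 0.042

0.042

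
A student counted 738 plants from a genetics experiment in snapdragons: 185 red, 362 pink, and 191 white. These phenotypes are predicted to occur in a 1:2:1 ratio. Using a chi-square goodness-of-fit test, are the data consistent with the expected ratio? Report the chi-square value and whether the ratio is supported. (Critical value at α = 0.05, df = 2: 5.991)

The 1:2:1 ratio has 4 parts, so with N = 738 the expected counts are:
  red: 738 × 1/4 = 184.5
  pink: 738 × 2/4 = 369
  white: 738 × 1/4 = 184.5
χ² = Σ (O − E)² / E
  red: (185 − 184.5)² / 184.5 = 0.0014
  pink: (362 − 369)² / 369 = 0.1328
  white: (191 − 184.5)² / 184.5 = 0.2290
χ² = 0.0014 + 0.1328 + 0.2290 = 0.3632 ≈ 0.363
Degrees of freedom = 3 − 1 = 2; critical value at α = 0.05 is 5.991.
Since 0.363 < 5.991, we fail to reject the null hypothesis — the data are consistent with the 1:2:1 ratio.

0.363; consistent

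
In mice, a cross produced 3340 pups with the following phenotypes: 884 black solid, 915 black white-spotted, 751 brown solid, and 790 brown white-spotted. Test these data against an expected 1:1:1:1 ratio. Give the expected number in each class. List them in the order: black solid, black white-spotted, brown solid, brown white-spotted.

Total ratio parts = 4. Expected numbers out of 3340:
  black solid: 3340 × 1/4 = 835
  black white-spotted: 3340 × 1/4 = 835
  brown solid: 3340 × 1/4 = 835
  brown white-spotted: 3340 × 1/4 = 835

835, 835, 835, 835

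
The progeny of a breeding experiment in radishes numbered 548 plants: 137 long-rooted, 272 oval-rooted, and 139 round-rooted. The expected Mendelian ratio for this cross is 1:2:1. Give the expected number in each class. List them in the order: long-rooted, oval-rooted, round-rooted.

Total ratio parts = 4. Expected numbers out of 548:
  long-rooted: 548 × 1/4 = 137
  oval-rooted: 548 × 2/4 = 274
  round-rooted: 548 × 1/4 = 137

137, 274, 137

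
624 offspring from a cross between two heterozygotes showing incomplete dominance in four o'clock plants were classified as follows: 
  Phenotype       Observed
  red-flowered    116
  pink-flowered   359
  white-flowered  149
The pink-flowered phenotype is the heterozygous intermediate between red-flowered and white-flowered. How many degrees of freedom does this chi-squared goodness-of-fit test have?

With incomplete dominance, a heterozygote × heterozygote cross gives a 1:2:1 phenotypic ratio.
A goodness-of-fit test with 3 phenotype classes has df = 3 − 1 = 2.

2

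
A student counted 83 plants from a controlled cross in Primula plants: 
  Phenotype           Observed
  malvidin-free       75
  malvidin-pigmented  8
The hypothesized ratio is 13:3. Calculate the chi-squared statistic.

4.523

Under the 13:3 hypothesis (Σ ratio = 16, N = 83):
  malvidin-free: 83 × 13/16 = 67.4375
  malvidin-pigmented: 83 × 3/16 = 15.5625
χ² = Σ (O − E)² / E
  malvidin-free: (75 − 67.4375)² / 67.4375 = 0.8481
  malvidin-pigmented: (8 − 15.5625)² / 15.5625 = 3.6749
χ² = 0.8481 + 3.6749 = 4.523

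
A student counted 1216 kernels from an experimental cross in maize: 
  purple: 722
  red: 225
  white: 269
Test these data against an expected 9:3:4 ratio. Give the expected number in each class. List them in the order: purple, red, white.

Expected counts for N = 1216 under a 9:3:4 ratio (total parts = 16):
  purple: 1216 × 9/16 = 684
  red: 1216 × 3/16 = 228
  white: 1216 × 4/16 = 304

684, 228, 304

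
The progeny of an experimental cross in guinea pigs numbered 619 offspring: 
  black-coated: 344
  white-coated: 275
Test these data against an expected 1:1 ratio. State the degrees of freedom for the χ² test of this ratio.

1

A goodness-of-fit test with 2 phenotype classes has df = 2 − 1 = 1.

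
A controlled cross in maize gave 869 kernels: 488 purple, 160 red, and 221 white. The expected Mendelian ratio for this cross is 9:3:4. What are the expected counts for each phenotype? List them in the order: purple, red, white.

The 9:3:4 ratio has 16 parts, so with N = 869 the expected counts are:
  purple: 869 × 9/16 = 488.8125
  red: 869 × 3/16 = 162.9375
  white: 869 × 4/16 = 217.25

488.8125, 162.9375, 217.25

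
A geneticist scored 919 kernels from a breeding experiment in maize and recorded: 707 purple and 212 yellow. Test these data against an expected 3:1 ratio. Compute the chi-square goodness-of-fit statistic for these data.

1.828

Total ratio parts = 4. Expected numbers out of 919:
  purple: 919 × 3/4 = 689.25
  yellow: 919 × 1/4 = 229.75
χ² = Σ (O − E)² / E
  purple: (707 − 689.25)² / 689.25 = 0.4571
  yellow: (212 − 229.75)² / 229.75 = 1.3713
χ² = 0.4571 + 1.3713 = 1.8284 ≈ 1.828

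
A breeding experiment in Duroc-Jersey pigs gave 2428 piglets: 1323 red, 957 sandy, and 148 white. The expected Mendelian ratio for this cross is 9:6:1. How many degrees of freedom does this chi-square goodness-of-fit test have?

A goodness-of-fit test with 3 phenotype classes has df = 3 − 1 = 2.

2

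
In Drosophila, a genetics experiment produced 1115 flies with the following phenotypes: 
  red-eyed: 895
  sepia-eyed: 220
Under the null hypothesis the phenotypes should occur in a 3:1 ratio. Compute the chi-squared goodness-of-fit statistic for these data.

Expected counts for N = 1115 under a 3:1 ratio (total parts = 4):
  red-eyed: 1115 × 3/4 = 836.25
  sepia-eyed: 1115 × 1/4 = 278.75
χ² = Σ (O − E)² / E
  red-eyed: (895 − 836.25)² / 836.25 = 4.1274
  sepia-eyed: (220 − 278.75)² / 278.75 = 12.3823
χ² = 4.1274 + 12.3823 = 16.5097 ≈ 16.510

16.510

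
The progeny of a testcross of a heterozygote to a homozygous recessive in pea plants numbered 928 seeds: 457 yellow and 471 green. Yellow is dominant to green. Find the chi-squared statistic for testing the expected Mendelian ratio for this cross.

0.211

A testcross of a heterozygote (Aa × aa) gives a 1:1 phenotypic ratio.
Expected counts for N = 928 under a 1:1 ratio (total parts = 2):
  yellow: 928 × 1/2 = 464
  green: 928 × 1/2 = 464
χ² = Σ (O − E)² / E
  yellow: (457 − 464)² / 464 = 0.1056
  green: (471 − 464)² / 464 = 0.1056
χ² = 0.1056 + 0.1056 = 0.2112 ≈ 0.211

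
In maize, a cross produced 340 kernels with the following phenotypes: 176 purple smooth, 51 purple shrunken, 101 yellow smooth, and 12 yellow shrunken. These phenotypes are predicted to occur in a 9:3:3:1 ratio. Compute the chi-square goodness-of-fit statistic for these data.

Total ratio parts = 16. Expected numbers out of 340:
  purple smooth: 340 × 9/16 = 191.25
  purple shrunken: 340 × 3/16 = 63.75
  yellow smooth: 340 × 3/16 = 63.75
  yellow shrunken: 340 × 1/16 = 21.25
χ² = Σ (O − E)² / E
  purple smooth: (176 − 191.25)² / 191.25 = 1.2160
  purple shrunken: (51 − 63.75)² / 63.75 = 2.5500
  yellow smooth: (101 − 63.75)² / 63.75 = 21.7657
  yellow shrunken: (12 − 21.25)² / 21.25 = 4.0265
χ² = 1.2160 + 2.5500 + 21.7657 + 4.0265 = 29.5582 ≈ 29.558

29.558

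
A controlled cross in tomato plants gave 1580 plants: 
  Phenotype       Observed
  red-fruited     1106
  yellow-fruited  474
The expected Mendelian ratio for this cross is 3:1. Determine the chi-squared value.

21.067

The 3:1 ratio has 4 parts, so with N = 1580 the expected counts are:
  red-fruited: 1580 × 3/4 = 1185
  yellow-fruited: 1580 × 1/4 = 395
χ² = Σ (O − E)² / E
  red-fruited: (1106 − 1185)² / 1185 = 5.2667
  yellow-fruited: (474 − 395)² / 395 = 15.8000
χ² = 5.2667 + 15.8000 = 21.0667 ≈ 21.067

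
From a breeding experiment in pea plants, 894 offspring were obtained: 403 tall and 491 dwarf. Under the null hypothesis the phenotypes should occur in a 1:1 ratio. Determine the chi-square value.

Expected counts for N = 894 under a 1:1 ratio (total parts = 2):
  tall: 894 × 1/2 = 447
  dwarf: 894 × 1/2 = 447
χ² = Σ (O − E)² / E
  tall: (403 − 447)² / 447 = 4.3311
  dwarf: (491 − 447)² / 447 = 4.3311
χ² = 4.3311 + 4.3311 = 8.6622 ≈ 8.662

8.662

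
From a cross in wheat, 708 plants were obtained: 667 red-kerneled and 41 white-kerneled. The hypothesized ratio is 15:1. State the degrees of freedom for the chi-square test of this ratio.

1

A goodness-of-fit test with 2 phenotype classes has df = 2 − 1 = 1.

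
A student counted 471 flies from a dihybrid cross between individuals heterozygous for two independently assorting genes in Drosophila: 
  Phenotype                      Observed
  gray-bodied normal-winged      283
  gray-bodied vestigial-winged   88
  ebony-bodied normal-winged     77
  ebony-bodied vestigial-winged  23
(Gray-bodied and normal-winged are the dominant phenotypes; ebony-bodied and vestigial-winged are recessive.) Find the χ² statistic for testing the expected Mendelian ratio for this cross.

4.089

A dihybrid F₂ with independent assortment and complete dominance at both loci gives a 9:3:3:1 phenotypic ratio.
Expected counts for N = 471 under a 9:3:3:1 ratio (total parts = 16):
  gray-bodied normal-winged: 471 × 9/16 = 264.9375
  gray-bodied vestigial-winged: 471 × 3/16 = 88.3125
  ebony-bodied normal-winged: 471 × 3/16 = 88.3125
  ebony-bodied vestigial-winged: 471 × 1/16 = 29.4375
χ² = Σ (O − E)² / E
  gray-bodied normal-winged: (283 − 264.9375)² / 264.9375 = 1.2314
  gray-bodied vestigial-winged: (88 − 88.3125)² / 88.3125 = 0.0011
  ebony-bodied normal-winged: (77 − 88.3125)² / 88.3125 = 1.4491
  ebony-bodied vestigial-winged: (23 − 29.4375)² / 29.4375 = 1.4078
χ² = 1.2314 + 0.0011 + 1.4491 + 1.4078 = 4.0894 ≈ 4.089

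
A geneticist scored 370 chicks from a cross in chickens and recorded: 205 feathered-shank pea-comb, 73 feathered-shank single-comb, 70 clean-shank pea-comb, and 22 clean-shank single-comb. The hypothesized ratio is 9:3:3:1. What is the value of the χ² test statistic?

0.297

The 9:3:3:1 ratio has 16 parts, so with N = 370 the expected counts are:
  feathered-shank pea-comb: 370 × 9/16 = 208.125
  feathered-shank single-comb: 370 × 3/16 = 69.375
  clean-shank pea-comb: 370 × 3/16 = 69.375
  clean-shank single-comb: 370 × 1/16 = 23.125
χ² = Σ (O − E)² / E
  feathered-shank pea-comb: (205 − 208.125)² / 208.125 = 0.0469
  feathered-shank single-comb: (73 − 69.375)² / 69.375 = 0.1894
  clean-shank pea-comb: (70 − 69.375)² / 69.375 = 0.0056
  clean-shank single-comb: (22 − 23.125)² / 23.125 = 0.0547
χ² = 0.0469 + 0.1894 + 0.0056 + 0.0547 = 0.2966 ≈ 0.297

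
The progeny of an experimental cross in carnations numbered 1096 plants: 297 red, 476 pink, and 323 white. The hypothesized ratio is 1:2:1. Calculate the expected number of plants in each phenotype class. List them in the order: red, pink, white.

The 1:2:1 ratio has 4 parts, so with N = 1096 the expected counts are:
  red: 1096 × 1/4 = 274
  pink: 1096 × 2/4 = 548
  white: 1096 × 1/4 = 274

274, 548, 274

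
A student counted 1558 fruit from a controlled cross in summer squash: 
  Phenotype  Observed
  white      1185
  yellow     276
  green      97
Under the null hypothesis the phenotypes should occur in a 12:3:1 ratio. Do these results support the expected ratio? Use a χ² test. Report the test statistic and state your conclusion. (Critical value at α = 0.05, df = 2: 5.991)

Total ratio parts = 16. Expected numbers out of 1558:
  white: 1558 × 12/16 = 1168.5
  yellow: 1558 × 3/16 = 292.125
  green: 1558 × 1/16 = 97.375
χ² = Σ (O − E)² / E
  white: (1185 − 1168.5)² / 1168.5 = 0.2330
  yellow: (276 − 292.125)² / 292.125 = 0.8901
  green: (97 − 97.375)² / 97.375 = 0.0014
χ² = 0.2330 + 0.8901 + 0.0014 = 1.1245 ≈ 1.125
Degrees of freedom = 3 − 1 = 2; critical value at α = 0.05 is 5.991.
Since 1.125 < 5.991, we fail to reject the null hypothesis — the data are consistent with the 12:3:1 ratio.

1.125; consistent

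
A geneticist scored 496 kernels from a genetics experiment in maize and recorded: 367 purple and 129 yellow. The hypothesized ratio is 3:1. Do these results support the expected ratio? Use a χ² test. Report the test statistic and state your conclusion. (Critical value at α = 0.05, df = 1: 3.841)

0.269; consistent

Under the 3:1 hypothesis (Σ ratio = 4, N = 496):
  purple: 496 × 3/4 = 372
  yellow: 496 × 1/4 = 124
χ² = Σ (O − E)² / E
  purple: (367 − 372)² / 372 = 0.0672
  yellow: (129 − 124)² / 124 = 0.2016
χ² = 0.0672 + 0.2016 = 0.2688 ≈ 0.269
Degrees of freedom = 2 − 1 = 1; critical value at α = 0.05 is 3.841.
Since 0.269 < 3.841, we fail to reject the null hypothesis — the data are consistent with the 3:1 ratio.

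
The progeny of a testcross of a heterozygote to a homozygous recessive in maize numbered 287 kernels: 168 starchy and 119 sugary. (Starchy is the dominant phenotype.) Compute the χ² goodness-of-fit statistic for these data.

8.366

A testcross of a heterozygote (Aa × aa) gives a 1:1 phenotypic ratio.
Under the 1:1 hypothesis (Σ ratio = 2, N = 287):
  starchy: 287 × 1/2 = 143.5
  sugary: 287 × 1/2 = 143.5
χ² = Σ (O − E)² / E
  starchy: (168 − 143.5)² / 143.5 = 4.1829
  sugary: (119 − 143.5)² / 143.5 = 4.1829
χ² = 4.1829 + 4.1829 = 8.3658 ≈ 8.366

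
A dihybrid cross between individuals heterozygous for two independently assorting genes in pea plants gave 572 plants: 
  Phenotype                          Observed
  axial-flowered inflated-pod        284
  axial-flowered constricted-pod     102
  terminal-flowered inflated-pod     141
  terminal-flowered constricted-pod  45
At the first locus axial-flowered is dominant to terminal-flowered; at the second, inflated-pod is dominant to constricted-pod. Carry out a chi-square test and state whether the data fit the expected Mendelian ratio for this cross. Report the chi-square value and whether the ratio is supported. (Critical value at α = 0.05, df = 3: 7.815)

17.700; not consistent

A dihybrid F₂ with independent assortment and complete dominance at both loci gives a 9:3:3:1 phenotypic ratio.
Expected counts for N = 572 under a 9:3:3:1 ratio (total parts = 16):
  axial-flowered inflated-pod: 572 × 9/16 = 321.75
  axial-flowered constricted-pod: 572 × 3/16 = 107.25
  terminal-flowered inflated-pod: 572 × 3/16 = 107.25
  terminal-flowered constricted-pod: 572 × 1/16 = 35.75
χ² = Σ (O − E)² / E
  axial-flowered inflated-pod: (284 − 321.75)² / 321.75 = 4.4291
  axial-flowered constricted-pod: (102 − 107.25)² / 107.25 = 0.2570
  terminal-flowered inflated-pod: (141 − 107.25)² / 107.25 = 10.6206
  terminal-flowered constricted-pod: (45 − 35.75)² / 35.75 = 2.3934
χ² = 4.4291 + 0.2570 + 10.6206 + 2.3934 = 17.7001 ≈ 17.700
Degrees of freedom = 4 − 1 = 3; critical value at α = 0.05 is 7.815.
Since 17.700 > 7.815, we reject the null hypothesis — the data do not fit the 9:3:3:1 ratio.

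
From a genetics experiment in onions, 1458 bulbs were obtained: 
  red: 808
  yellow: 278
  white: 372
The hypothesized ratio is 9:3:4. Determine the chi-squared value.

The 9:3:4 ratio has 16 parts, so with N = 1458 the expected counts are:
  red: 1458 × 9/16 = 820.125
  yellow: 1458 × 3/16 = 273.375
  white: 1458 × 4/16 = 364.5
χ² = Σ (O − E)² / E
  red: (808 − 820.125)² / 820.125 = 0.1793
  yellow: (278 − 273.375)² / 273.375 = 0.0782
  white: (372 − 364.5)² / 364.5 = 0.1543
χ² = 0.1793 + 0.0782 + 0.1543 = 0.4118 ≈ 0.412

0.412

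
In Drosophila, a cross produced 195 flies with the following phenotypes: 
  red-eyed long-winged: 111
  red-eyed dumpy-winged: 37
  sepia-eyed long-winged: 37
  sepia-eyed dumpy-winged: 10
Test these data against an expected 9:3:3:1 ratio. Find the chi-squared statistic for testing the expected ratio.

Expected counts for N = 195 under a 9:3:3:1 ratio (total parts = 16):
  red-eyed long-winged: 195 × 9/16 = 109.6875
  red-eyed dumpy-winged: 195 × 3/16 = 36.5625
  sepia-eyed long-winged: 195 × 3/16 = 36.5625
  sepia-eyed dumpy-winged: 195 × 1/16 = 12.1875
χ² = Σ (O − E)² / E
  red-eyed long-winged: (111 − 109.6875)² / 109.6875 = 0.0157
  red-eyed dumpy-winged: (37 − 36.5625)² / 36.5625 = 0.0052
  sepia-eyed long-winged: (37 − 36.5625)² / 36.5625 = 0.0052
  sepia-eyed dumpy-winged: (10 − 12.1875)² / 12.1875 = 0.3926
χ² = 0.0157 + 0.0052 + 0.0052 + 0.3926 = 0.4187 ≈ 0.419

0.419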